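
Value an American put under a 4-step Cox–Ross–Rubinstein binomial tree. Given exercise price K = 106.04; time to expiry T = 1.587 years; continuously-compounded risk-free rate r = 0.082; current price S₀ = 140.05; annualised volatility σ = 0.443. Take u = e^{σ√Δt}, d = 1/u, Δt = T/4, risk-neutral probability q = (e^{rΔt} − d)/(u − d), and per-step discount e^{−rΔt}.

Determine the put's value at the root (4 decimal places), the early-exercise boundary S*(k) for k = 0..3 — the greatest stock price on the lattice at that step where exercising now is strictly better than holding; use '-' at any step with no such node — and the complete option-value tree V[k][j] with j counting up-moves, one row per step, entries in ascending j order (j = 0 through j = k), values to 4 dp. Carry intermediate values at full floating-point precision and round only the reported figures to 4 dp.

params: Δt=0.39675 u=1.32186 d=0.75651 q=0.48918 e^(-rΔt)=0.96799
t_4 payoffs: 60.1682 25.8880 0.0000 0.0000 0.0000
t_3: node(3,0) S=60.6359 payoff=45.4041 vs cont=42.0097 → 45.4041 [stop]  node(3,1) S=105.9495 payoff=0.0905 vs cont=12.8007 → 12.8007 [wait]  node(3,2) S=185.1260 payoff=0.0000 vs cont=0.0000 → 0.0000 [wait]  node(3,3) S=323.4716 payoff=0.0000 vs cont=0.0000 → 0.0000 [wait]  ⇒ S*(3)=60.6359
t_2: node(2,0) S=80.1520 payoff=25.8880 vs cont=28.5122 → 28.5122 [wait]  node(2,1) S=140.0500 payoff=0.0000 vs cont=6.3295 → 6.3295 [wait]  node(2,2) S=244.7100 payoff=0.0000 vs cont=0.0000 → 0.0000 [wait]  ⇒ S*(2)=-
t_1: node(1,0) S=105.9495 payoff=0.0905 vs cont=17.0955 → 17.0955 [wait]  node(1,1) S=185.1260 payoff=0.0000 vs cont=3.1297 → 3.1297 [wait]  ⇒ S*(1)=-
t_0: node(0,0) S=140.0500 payoff=0.0000 vs cont=9.9352 → 9.9352 [wait]  ⇒ S*(0)=-

price = 9.9352
boundary = - - - 60.6359
tree:
9.9352
17.0955 3.1297
28.5122 6.3295 0.0000
45.4041 12.8007 0.0000 0.0000
60.1682 25.8880 0.0000 0.0000 0.0000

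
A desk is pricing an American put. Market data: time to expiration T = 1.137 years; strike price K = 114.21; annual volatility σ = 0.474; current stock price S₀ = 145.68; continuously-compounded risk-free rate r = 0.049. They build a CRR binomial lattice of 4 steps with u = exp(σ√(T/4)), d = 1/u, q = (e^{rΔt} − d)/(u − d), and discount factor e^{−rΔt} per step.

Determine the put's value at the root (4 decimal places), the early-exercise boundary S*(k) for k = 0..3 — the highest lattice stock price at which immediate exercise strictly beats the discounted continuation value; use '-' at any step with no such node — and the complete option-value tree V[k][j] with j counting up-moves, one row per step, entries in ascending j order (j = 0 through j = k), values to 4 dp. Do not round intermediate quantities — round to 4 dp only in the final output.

Δt=0.28425, u=1.28751, d=0.77669, q=0.46461, disc=e^(-rΔt)=0.98617
k=4 terminal: V=max(K-S,0) → 61.1959 26.3289 0.0000 0.0000 0.0000
k=3: j=0 S=68.2564 intr=45.9536 cont=44.3738 V=45.9536[EX]; j=1 S=113.1482 intr=1.0618 cont=13.9012 V=13.9012[hold]; j=2 S=187.5651 intr=0.0000 cont=0.0000 V=0.0000[hold]; j=3 S=310.9254 intr=0.0000 cont=0.0000 V=0.0000[hold]  S*(3)=68.2564
k=2: j=0 S=87.8811 intr=26.3289 cont=30.6320 V=30.6320[hold]; j=1 S=145.6800 intr=0.0000 cont=7.3396 V=7.3396[hold]; j=2 S=241.4928 intr=0.0000 cont=0.0000 V=0.0000[hold]  S*(2)=-
k=1: j=0 S=113.1482 intr=1.0618 cont=19.5360 V=19.5360[hold]; j=1 S=187.5651 intr=0.0000 cont=3.8752 V=3.8752[hold]  S*(1)=-
k=0: j=0 S=145.6800 intr=0.0000 cont=12.0902 V=12.0902[hold]  S*(0)=-

price = 12.0902
boundary = - - - 68.2564
tree:
12.0902
19.5360 3.8752
30.6320 7.3396 0.0000
45.9536 13.9012 0.0000 0.0000
61.1959 26.3289 0.0000 0.0000 0.0000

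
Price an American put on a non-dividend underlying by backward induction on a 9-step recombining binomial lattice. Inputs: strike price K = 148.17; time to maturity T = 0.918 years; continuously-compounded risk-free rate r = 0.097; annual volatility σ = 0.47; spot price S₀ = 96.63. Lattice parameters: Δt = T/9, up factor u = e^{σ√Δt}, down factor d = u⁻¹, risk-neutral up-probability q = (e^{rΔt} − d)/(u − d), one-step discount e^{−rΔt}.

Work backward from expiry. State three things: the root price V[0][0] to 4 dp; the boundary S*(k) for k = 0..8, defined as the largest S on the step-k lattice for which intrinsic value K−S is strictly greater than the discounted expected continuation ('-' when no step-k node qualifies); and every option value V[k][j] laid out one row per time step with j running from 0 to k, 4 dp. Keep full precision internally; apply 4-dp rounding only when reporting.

price = 51.5841
boundary = - 83.1614 96.6300 83.1614 96.6300 83.1614 96.6300 112.2799 96.6300
tree:
51.5841
65.0086 38.9529
76.5999 51.5400 26.9209
86.5756 65.0086 37.9498 16.2337
95.1608 76.5999 51.5400 24.8763 7.7611
102.5494 86.5756 65.0086 36.6956 13.3434 2.2341
108.9081 95.1608 76.5999 51.5400 22.3204 4.4726 0.0000
114.3806 102.5494 86.5756 65.0086 35.8901 8.9543 0.0000 0.0000
119.0903 108.9081 95.1608 76.5999 51.5400 17.9268 0.0000 0.0000 0.0000
123.1435 114.3806 102.5494 86.5756 65.0086 35.8901 0.0000 0.0000 0.0000 0.0000

Δt=0.10200  u=1.16196  d=0.86062  q=0.49554  discount=0.99015
step 9 (expiry): payoffs max(K−S,0) = 123.1435 114.3806 102.5494 86.5756 65.0086 35.8901 0.0000 0.0000 0.0000 0.0000
step 8: (k=8,j=0): S=29.0797, (K−S)⁺=119.0903, hold=117.6315 ⇒ V=119.0903 exercise | (k=8,j=1): S=39.2619, (K−S)⁺=108.9081, hold=107.4494 ⇒ V=108.9081 exercise | (k=8,j=2): S=53.0092, (K−S)⁺=95.1608, hold=93.7020 ⇒ V=95.1608 exercise | (k=8,j=3): S=71.5701, (K−S)⁺=76.5999, hold=75.1411 ⇒ V=76.5999 exercise | (k=8,j=4): S=96.6300, (K−S)⁺=51.5400, hold=50.0812 ⇒ V=51.5400 exercise | (k=8,j=5): S=130.4645, (K−S)⁺=17.7055, hold=17.9268 ⇒ V=17.9268 continue | (k=8,j=6): S=176.1460, (K−S)⁺=0.0000, hold=0.0000 ⇒ V=0.0000 continue | (k=8,j=7): S=237.8226, (K−S)⁺=0.0000, hold=0.0000 ⇒ V=0.0000 continue | (k=8,j=8): S=321.0950, (K−S)⁺=0.0000, hold=0.0000 ⇒ V=0.0000 continue  boundary S*=96.6300
step 7: (k=7,j=0): S=33.7894, (K−S)⁺=114.3806, hold=112.9218 ⇒ V=114.3806 exercise | (k=7,j=1): S=45.6206, (K−S)⁺=102.5494, hold=101.0906 ⇒ V=102.5494 exercise | (k=7,j=2): S=61.5944, (K−S)⁺=86.5756, hold=85.1168 ⇒ V=86.5756 exercise | (k=7,j=3): S=83.1614, (K−S)⁺=65.0086, hold=63.5498 ⇒ V=65.0086 exercise | (k=7,j=4): S=112.2799, (K−S)⁺=35.8901, hold=34.5399 ⇒ V=35.8901 exercise | (k=7,j=5): S=151.5942, (K−S)⁺=0.0000, hold=8.9543 ⇒ V=8.9543 continue | (k=7,j=6): S=204.6741, (K−S)⁺=0.0000, hold=0.0000 ⇒ V=0.0000 continue | (k=7,j=7): S=276.3397, (K−S)⁺=0.0000, hold=0.0000 ⇒ V=0.0000 continue  boundary S*=112.2799
step 6: (k=6,j=0): S=39.2619, (K−S)⁺=108.9081, hold=107.4494 ⇒ V=108.9081 exercise | (k=6,j=1): S=53.0092, (K−S)⁺=95.1608, hold=93.7020 ⇒ V=95.1608 exercise | (k=6,j=2): S=71.5701, (K−S)⁺=76.5999, hold=75.1411 ⇒ V=76.5999 exercise | (k=6,j=3): S=96.6300, (K−S)⁺=51.5400, hold=50.0812 ⇒ V=51.5400 exercise | (k=6,j=4): S=130.4645, (K−S)⁺=17.7055, hold=22.3204 ⇒ V=22.3204 continue | (k=6,j=5): S=176.1460, (K−S)⁺=0.0000, hold=4.4726 ⇒ V=4.4726 continue | (k=6,j=6): S=237.8226, (K−S)⁺=0.0000, hold=0.0000 ⇒ V=0.0000 continue  boundary S*=96.6300
step 5: (k=5,j=0): S=45.6206, (K−S)⁺=102.5494, hold=101.0906 ⇒ V=102.5494 exercise | (k=5,j=1): S=61.5944, (K−S)⁺=86.5756, hold=85.1168 ⇒ V=86.5756 exercise | (k=5,j=2): S=83.1614, (K−S)⁺=65.0086, hold=63.5498 ⇒ V=65.0086 exercise | (k=5,j=3): S=112.2799, (K−S)⁺=35.8901, hold=36.6956 ⇒ V=36.6956 continue | (k=5,j=4): S=151.5942, (K−S)⁺=0.0000, hold=13.3434 ⇒ V=13.3434 continue | (k=5,j=5): S=204.6741, (K−S)⁺=0.0000, hold=2.2341 ⇒ V=2.2341 continue  boundary S*=83.1614
step 4: (k=4,j=0): S=53.0092, (K−S)⁺=95.1608, hold=93.7020 ⇒ V=95.1608 exercise | (k=4,j=1): S=71.5701, (K−S)⁺=76.5999, hold=75.1411 ⇒ V=76.5999 exercise | (k=4,j=2): S=96.6300, (K−S)⁺=51.5400, hold=50.4765 ⇒ V=51.5400 exercise | (k=4,j=3): S=130.4645, (K−S)⁺=17.7055, hold=24.8763 ⇒ V=24.8763 continue | (k=4,j=4): S=176.1460, (K−S)⁺=0.0000, hold=7.7611 ⇒ V=7.7611 continue  boundary S*=96.6300
step 3: (k=3,j=0): S=61.5944, (K−S)⁺=86.5756, hold=85.1168 ⇒ V=86.5756 exercise | (k=3,j=1): S=83.1614, (K−S)⁺=65.0086, hold=63.5498 ⇒ V=65.0086 exercise | (k=3,j=2): S=112.2799, (K−S)⁺=35.8901, hold=37.9498 ⇒ V=37.9498 continue | (k=3,j=3): S=151.5942, (K−S)⁺=0.0000, hold=16.2337 ⇒ V=16.2337 continue  boundary S*=83.1614
step 2: (k=2,j=0): S=71.5701, (K−S)⁺=76.5999, hold=75.1411 ⇒ V=76.5999 exercise | (k=2,j=1): S=96.6300, (K−S)⁺=51.5400, hold=51.0918 ⇒ V=51.5400 exercise | (k=2,j=2): S=130.4645, (K−S)⁺=17.7055, hold=26.9209 ⇒ V=26.9209 continue  boundary S*=96.6300
step 1: (k=1,j=0): S=83.1614, (K−S)⁺=65.0086, hold=63.5498 ⇒ V=65.0086 exercise | (k=1,j=1): S=112.2799, (K−S)⁺=35.8901, hold=38.9529 ⇒ V=38.9529 continue  boundary S*=83.1614
step 0: (k=0,j=0): S=96.6300, (K−S)⁺=51.5400, hold=51.5841 ⇒ V=51.5841 continue  boundary S*=-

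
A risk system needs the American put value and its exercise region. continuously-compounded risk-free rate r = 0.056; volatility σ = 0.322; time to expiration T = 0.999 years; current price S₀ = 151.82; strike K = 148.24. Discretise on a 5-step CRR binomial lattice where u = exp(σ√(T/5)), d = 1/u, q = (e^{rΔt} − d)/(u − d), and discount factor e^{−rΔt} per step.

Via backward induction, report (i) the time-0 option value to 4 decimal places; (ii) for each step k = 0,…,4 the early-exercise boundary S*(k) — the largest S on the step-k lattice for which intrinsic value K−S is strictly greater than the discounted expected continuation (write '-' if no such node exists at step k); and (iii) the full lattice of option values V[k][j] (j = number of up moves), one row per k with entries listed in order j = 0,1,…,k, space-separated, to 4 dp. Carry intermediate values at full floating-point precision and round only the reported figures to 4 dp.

price = 14.9411
boundary = - - - 98.5834 113.8446
tree:
14.9411
23.2638 7.0530
34.8509 12.3367 1.9906
49.6566 21.0033 4.0506 0.0000
62.8719 34.3954 8.2423 0.0000 0.0000
74.3157 49.6566 16.7718 0.0000 0.0000 0.0000

Δt=0.19980  u=1.15480  d=0.86595  q=0.50303  discount=0.98887
step 5 (expiry): payoffs max(K−S,0) = 74.3157 49.6566 16.7718 0.0000 0.0000 0.0000
step 4: (k=4,j=0): S=85.3681, (K−S)⁺=62.8719, hold=61.2225 ⇒ V=62.8719 exercise | (k=4,j=1): S=113.8446, (K−S)⁺=34.3954, hold=32.7460 ⇒ V=34.3954 exercise | (k=4,j=2): S=151.8200, (K−S)⁺=0.0000, hold=8.2423 ⇒ V=8.2423 continue | (k=4,j=3): S=202.4630, (K−S)⁺=0.0000, hold=0.0000 ⇒ V=0.0000 continue | (k=4,j=4): S=269.9991, (K−S)⁺=0.0000, hold=0.0000 ⇒ V=0.0000 continue  boundary S*=113.8446
step 3: (k=3,j=0): S=98.5834, (K−S)⁺=49.6566, hold=48.0072 ⇒ V=49.6566 exercise | (k=3,j=1): S=131.4682, (K−S)⁺=16.7718, hold=21.0033 ⇒ V=21.0033 continue | (k=3,j=2): S=175.3224, (K−S)⁺=0.0000, hold=4.0506 ⇒ V=4.0506 continue | (k=3,j=3): S=233.8051, (K−S)⁺=0.0000, hold=0.0000 ⇒ V=0.0000 continue  boundary S*=98.5834
step 2: (k=2,j=0): S=113.8446, (K−S)⁺=34.3954, hold=34.8509 ⇒ V=34.8509 continue | (k=2,j=1): S=151.8200, (K−S)⁺=0.0000, hold=12.3367 ⇒ V=12.3367 continue | (k=2,j=2): S=202.4630, (K−S)⁺=0.0000, hold=1.9906 ⇒ V=1.9906 continue  boundary S*=-
step 1: (k=1,j=0): S=131.4682, (K−S)⁺=16.7718, hold=23.2638 ⇒ V=23.2638 continue | (k=1,j=1): S=175.3224, (K−S)⁺=0.0000, hold=7.0530 ⇒ V=7.0530 continue  boundary S*=-
step 0: (k=0,j=0): S=151.8200, (K−S)⁺=0.0000, hold=14.9411 ⇒ V=14.9411 continue  boundary S*=-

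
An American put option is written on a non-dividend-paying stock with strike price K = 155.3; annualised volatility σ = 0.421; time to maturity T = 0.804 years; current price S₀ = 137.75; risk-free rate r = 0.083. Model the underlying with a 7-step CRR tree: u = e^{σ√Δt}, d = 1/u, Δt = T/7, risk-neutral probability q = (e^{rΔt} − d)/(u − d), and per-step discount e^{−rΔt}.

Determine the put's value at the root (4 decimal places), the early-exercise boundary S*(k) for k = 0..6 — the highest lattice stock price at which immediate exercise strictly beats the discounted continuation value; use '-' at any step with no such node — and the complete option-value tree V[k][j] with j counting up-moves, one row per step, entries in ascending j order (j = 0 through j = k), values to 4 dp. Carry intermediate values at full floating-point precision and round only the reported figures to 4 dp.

price = 26.8174
boundary = - - 103.5528 89.7836 103.5528 119.4337 103.5528
tree:
26.8174
37.9547 16.0997
51.7472 24.7730 7.6610
65.5164 36.6934 13.2260 2.1952
77.4547 51.7472 22.2152 4.4135 0.0000
87.8057 65.5164 35.8663 8.8733 0.0000 0.0000
96.7802 77.4547 51.7472 17.8396 0.0000 0.0000 0.0000
104.5615 87.8057 65.5164 35.8663 0.0000 0.0000 0.0000 0.0000

Δt=0.11486  u=1.15336  d=0.86703  q=0.49784  discount=0.99051
step 7 (expiry): payoffs max(K−S,0) = 104.5615 87.8057 65.5164 35.8663 0.0000 0.0000 0.0000 0.0000
step 6: (k=6,j=0): S=58.5198, (K−S)⁺=96.7802, hold=95.3068 ⇒ V=96.7802 exercise | (k=6,j=1): S=77.8453, (K−S)⁺=77.4547, hold=75.9813 ⇒ V=77.4547 exercise | (k=6,j=2): S=103.5528, (K−S)⁺=51.7472, hold=50.2737 ⇒ V=51.7472 exercise | (k=6,j=3): S=137.7500, (K−S)⁺=17.5500, hold=17.8396 ⇒ V=17.8396 continue | (k=6,j=4): S=183.2404, (K−S)⁺=0.0000, hold=0.0000 ⇒ V=0.0000 continue | (k=6,j=5): S=243.7536, (K−S)⁺=0.0000, hold=0.0000 ⇒ V=0.0000 continue | (k=6,j=6): S=324.2505, (K−S)⁺=0.0000, hold=0.0000 ⇒ V=0.0000 continue  boundary S*=103.5528
step 5: (k=5,j=0): S=67.4943, (K−S)⁺=87.8057, hold=86.3322 ⇒ V=87.8057 exercise | (k=5,j=1): S=89.7836, (K−S)⁺=65.5164, hold=64.0429 ⇒ V=65.5164 exercise | (k=5,j=2): S=119.4337, (K−S)⁺=35.8663, hold=34.5357 ⇒ V=35.8663 exercise | (k=5,j=3): S=158.8753, (K−S)⁺=0.0000, hold=8.8733 ⇒ V=8.8733 continue | (k=5,j=4): S=211.3422, (K−S)⁺=0.0000, hold=0.0000 ⇒ V=0.0000 continue | (k=5,j=5): S=281.1356, (K−S)⁺=0.0000, hold=0.0000 ⇒ V=0.0000 continue  boundary S*=119.4337
step 4: (k=4,j=0): S=77.8453, (K−S)⁺=77.4547, hold=75.9813 ⇒ V=77.4547 exercise | (k=4,j=1): S=103.5528, (K−S)⁺=51.7472, hold=50.2737 ⇒ V=51.7472 exercise | (k=4,j=2): S=137.7500, (K−S)⁺=17.5500, hold=22.2152 ⇒ V=22.2152 continue | (k=4,j=3): S=183.2404, (K−S)⁺=0.0000, hold=4.4135 ⇒ V=4.4135 continue | (k=4,j=4): S=243.7536, (K−S)⁺=0.0000, hold=0.0000 ⇒ V=0.0000 continue  boundary S*=103.5528
step 3: (k=3,j=0): S=89.7836, (K−S)⁺=65.5164, hold=64.0429 ⇒ V=65.5164 exercise | (k=3,j=1): S=119.4337, (K−S)⁺=35.8663, hold=36.6934 ⇒ V=36.6934 continue | (k=3,j=2): S=158.8753, (K−S)⁺=0.0000, hold=13.2260 ⇒ V=13.2260 continue | (k=3,j=3): S=211.3422, (K−S)⁺=0.0000, hold=2.1952 ⇒ V=2.1952 continue  boundary S*=89.7836
step 2: (k=2,j=0): S=103.5528, (K−S)⁺=51.7472, hold=50.6816 ⇒ V=51.7472 exercise | (k=2,j=1): S=137.7500, (K−S)⁺=17.5500, hold=24.7730 ⇒ V=24.7730 continue | (k=2,j=2): S=183.2404, (K−S)⁺=0.0000, hold=7.6610 ⇒ V=7.6610 continue  boundary S*=103.5528
step 1: (k=1,j=0): S=119.4337, (K−S)⁺=35.8663, hold=37.9547 ⇒ V=37.9547 continue | (k=1,j=1): S=158.8753, (K−S)⁺=0.0000, hold=16.0997 ⇒ V=16.0997 continue  boundary S*=-
step 0: (k=0,j=0): S=137.7500, (K−S)⁺=17.5500, hold=26.8174 ⇒ V=26.8174 continue  boundary S*=-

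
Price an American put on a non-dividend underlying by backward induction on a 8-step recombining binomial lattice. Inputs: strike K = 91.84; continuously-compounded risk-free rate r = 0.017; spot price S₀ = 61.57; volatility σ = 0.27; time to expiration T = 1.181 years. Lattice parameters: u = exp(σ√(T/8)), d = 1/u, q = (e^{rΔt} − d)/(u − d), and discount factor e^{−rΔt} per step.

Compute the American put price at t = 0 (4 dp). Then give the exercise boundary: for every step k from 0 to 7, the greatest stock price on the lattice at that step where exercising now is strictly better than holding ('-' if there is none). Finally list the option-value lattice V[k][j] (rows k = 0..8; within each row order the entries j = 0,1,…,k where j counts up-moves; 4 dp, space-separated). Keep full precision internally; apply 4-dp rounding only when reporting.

price = 30.3614
boundary = - 55.5029 61.5700 55.5029 61.5700 68.3003 75.7663 68.3003
tree:
30.3614
36.3371 24.2029
41.8063 30.2700 17.9158
46.7366 36.3371 23.7845 11.8060
51.1811 41.8063 30.2700 17.0532 6.3215
55.1876 46.7366 36.3371 23.5397 10.2860 2.1641
58.7994 51.1811 41.8063 30.2700 16.0737 4.2224 0.0000
62.0552 55.1876 46.7366 36.3371 23.5397 8.2383 0.0000 0.0000
64.9902 58.7994 51.1811 41.8063 30.2700 16.0737 0.0000 0.0000 0.0000

Δt=0.14763, u=1.10931, d=0.90146, q=0.48618, disc=e^(-rΔt)=0.99749
k=8 terminal: V=max(K-S,0) → 64.9902 58.7994 51.1811 41.8063 30.2700 16.0737 0.0000 0.0000 0.0000
k=7: j=0 S=29.7848 intr=62.0552 cont=61.8250 V=62.0552[EX]; j=1 S=36.6524 intr=55.1876 cont=54.9574 V=55.1876[EX]; j=2 S=45.1034 intr=46.7366 cont=46.5065 V=46.7366[EX]; j=3 S=55.5029 intr=36.3371 cont=36.1069 V=36.3371[EX]; j=4 S=68.3003 intr=23.5397 cont=23.3095 V=23.5397[EX]; j=5 S=84.0484 intr=7.7916 cont=8.2383 V=8.2383[hold]; j=6 S=103.4276 intr=0.0000 cont=0.0000 V=0.0000[hold]; j=7 S=127.2751 intr=0.0000 cont=0.0000 V=0.0000[hold]  S*(7)=68.3003
k=6: j=0 S=33.0406 intr=58.7994 cont=58.5692 V=58.7994[EX]; j=1 S=40.6589 intr=51.1811 cont=50.9509 V=51.1811[EX]; j=2 S=50.0337 intr=41.8063 cont=41.5761 V=41.8063[EX]; j=3 S=61.5700 intr=30.2700 cont=30.0398 V=30.2700[EX]; j=4 S=75.7663 intr=16.0737 cont=16.0602 V=16.0737[EX]; j=5 S=93.2359 intr=0.0000 cont=4.2224 V=4.2224[hold]; j=6 S=114.7334 intr=0.0000 cont=0.0000 V=0.0000[hold]  S*(6)=75.7663
k=5: j=0 S=36.6524 intr=55.1876 cont=54.9574 V=55.1876[EX]; j=1 S=45.1034 intr=46.7366 cont=46.5065 V=46.7366[EX]; j=2 S=55.5029 intr=36.3371 cont=36.1069 V=36.3371[EX]; j=3 S=68.3003 intr=23.5397 cont=23.3095 V=23.5397[EX]; j=4 S=84.0484 intr=7.7916 cont=10.2860 V=10.2860[hold]; j=5 S=103.4276 intr=0.0000 cont=2.1641 V=2.1641[hold]  S*(5)=68.3003
k=4: j=0 S=40.6589 intr=51.1811 cont=50.9509 V=51.1811[EX]; j=1 S=50.0337 intr=41.8063 cont=41.5761 V=41.8063[EX]; j=2 S=61.5700 intr=30.2700 cont=30.0398 V=30.2700[EX]; j=3 S=75.7663 intr=16.0737 cont=17.0532 V=17.0532[hold]; j=4 S=93.2359 intr=0.0000 cont=6.3215 V=6.3215[hold]  S*(4)=61.5700
k=3: j=0 S=45.1034 intr=46.7366 cont=46.5065 V=46.7366[EX]; j=1 S=55.5029 intr=36.3371 cont=36.1069 V=36.3371[EX]; j=2 S=68.3003 intr=23.5397 cont=23.7845 V=23.7845[hold]; j=3 S=84.0484 intr=7.7916 cont=11.8060 V=11.8060[hold]  S*(3)=55.5029
k=2: j=0 S=50.0337 intr=41.8063 cont=41.5761 V=41.8063[EX]; j=1 S=61.5700 intr=30.2700 cont=30.1585 V=30.2700[EX]; j=2 S=75.7663 intr=16.0737 cont=17.9158 V=17.9158[hold]  S*(2)=61.5700
k=1: j=0 S=55.5029 intr=36.3371 cont=36.1069 V=36.3371[EX]; j=1 S=68.3003 intr=23.5397 cont=24.2029 V=24.2029[hold]  S*(1)=55.5029
k=0: j=0 S=61.5700 intr=30.2700 cont=30.3614 V=30.3614[hold]  S*(0)=-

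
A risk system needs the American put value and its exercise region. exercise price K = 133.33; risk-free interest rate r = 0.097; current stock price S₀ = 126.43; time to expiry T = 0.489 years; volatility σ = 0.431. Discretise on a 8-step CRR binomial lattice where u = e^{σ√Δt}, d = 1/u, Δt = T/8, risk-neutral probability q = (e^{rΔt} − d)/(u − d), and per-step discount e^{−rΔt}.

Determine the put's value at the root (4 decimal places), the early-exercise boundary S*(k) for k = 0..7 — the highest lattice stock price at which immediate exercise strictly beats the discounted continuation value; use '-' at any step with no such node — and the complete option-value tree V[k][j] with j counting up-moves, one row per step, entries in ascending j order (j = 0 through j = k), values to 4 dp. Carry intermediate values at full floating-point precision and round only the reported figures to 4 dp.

price = 16.6927
boundary = - - - 91.8369 102.1633 91.8369 102.1633 113.6508
tree:
16.6927
23.3644 10.2519
31.6855 15.3615 5.2892
41.4931 22.3023 8.6372 2.0204
50.7757 31.1667 13.7463 3.6558 0.4170
59.1201 41.4931 21.1641 6.5282 0.8410 0.0000
66.6210 50.7757 31.1667 11.4619 1.6962 0.0000 0.0000
73.3638 59.1201 41.4931 19.6792 3.4211 0.0000 0.0000 0.0000
79.4250 66.6210 50.7757 31.1667 6.9000 0.0000 0.0000 0.0000 0.0000

Δt=0.06112, u=1.11244, d=0.89892, q=0.50124, disc=e^(-rΔt)=0.99409
k=8 terminal: V=max(K-S,0) → 79.4250 66.6210 50.7757 31.1667 6.9000 0.0000 0.0000 0.0000 0.0000
k=7: j=0 S=59.9662 intr=73.3638 cont=72.5756 V=73.3638[EX]; j=1 S=74.2099 intr=59.1201 cont=58.3319 V=59.1201[EX]; j=2 S=91.8369 intr=41.4931 cont=40.7049 V=41.4931[EX]; j=3 S=113.6508 intr=19.6792 cont=18.8910 V=19.6792[EX]; j=4 S=140.6461 intr=0.0000 cont=3.4211 V=3.4211[hold]; j=5 S=174.0536 intr=0.0000 cont=0.0000 V=0.0000[hold]; j=6 S=215.3963 intr=0.0000 cont=0.0000 V=0.0000[hold]; j=7 S=266.5591 intr=0.0000 cont=0.0000 V=0.0000[hold]  S*(7)=113.6508
k=6: j=0 S=66.7090 intr=66.6210 cont=65.8328 V=66.6210[EX]; j=1 S=82.5543 intr=50.7757 cont=49.9875 V=50.7757[EX]; j=2 S=102.1633 intr=31.1667 cont=30.3785 V=31.1667[EX]; j=3 S=126.4300 intr=6.9000 cont=11.4619 V=11.4619[hold]; j=4 S=156.4607 intr=0.0000 cont=1.6962 V=1.6962[hold]; j=5 S=193.6246 intr=0.0000 cont=0.0000 V=0.0000[hold]; j=6 S=239.6160 intr=0.0000 cont=0.0000 V=0.0000[hold]  S*(6)=102.1633
k=5: j=0 S=74.2099 intr=59.1201 cont=58.3319 V=59.1201[EX]; j=1 S=91.8369 intr=41.4931 cont=40.7049 V=41.4931[EX]; j=2 S=113.6508 intr=19.6792 cont=21.1641 V=21.1641[hold]; j=3 S=140.6461 intr=0.0000 cont=6.5282 V=6.5282[hold]; j=4 S=174.0536 intr=0.0000 cont=0.8410 V=0.8410[hold]; j=5 S=215.3963 intr=0.0000 cont=0.0000 V=0.0000[hold]  S*(5)=91.8369
k=4: j=0 S=82.5543 intr=50.7757 cont=49.9875 V=50.7757[EX]; j=1 S=102.1633 intr=31.1667 cont=31.1184 V=31.1667[EX]; j=2 S=126.4300 intr=6.9000 cont=13.7463 V=13.7463[hold]; j=3 S=156.4607 intr=0.0000 cont=3.6558 V=3.6558[hold]; j=4 S=193.6246 intr=0.0000 cont=0.4170 V=0.4170[hold]  S*(4)=102.1633
k=3: j=0 S=91.8369 intr=41.4931 cont=40.7049 V=41.4931[EX]; j=1 S=113.6508 intr=19.6792 cont=22.3023 V=22.3023[hold]; j=2 S=140.6461 intr=0.0000 cont=8.6372 V=8.6372[hold]; j=3 S=174.0536 intr=0.0000 cont=2.0204 V=2.0204[hold]  S*(3)=91.8369
k=2: j=0 S=102.1633 intr=31.1667 cont=31.6855 V=31.6855[hold]; j=1 S=126.4300 intr=6.9000 cont=15.3615 V=15.3615[hold]; j=2 S=156.4607 intr=0.0000 cont=5.2892 V=5.2892[hold]  S*(2)=-
k=1: j=0 S=113.6508 intr=19.6792 cont=23.3644 V=23.3644[hold]; j=1 S=140.6461 intr=0.0000 cont=10.2519 V=10.2519[hold]  S*(1)=-
k=0: j=0 S=126.4300 intr=6.9000 cont=16.6927 V=16.6927[hold]  S*(0)=-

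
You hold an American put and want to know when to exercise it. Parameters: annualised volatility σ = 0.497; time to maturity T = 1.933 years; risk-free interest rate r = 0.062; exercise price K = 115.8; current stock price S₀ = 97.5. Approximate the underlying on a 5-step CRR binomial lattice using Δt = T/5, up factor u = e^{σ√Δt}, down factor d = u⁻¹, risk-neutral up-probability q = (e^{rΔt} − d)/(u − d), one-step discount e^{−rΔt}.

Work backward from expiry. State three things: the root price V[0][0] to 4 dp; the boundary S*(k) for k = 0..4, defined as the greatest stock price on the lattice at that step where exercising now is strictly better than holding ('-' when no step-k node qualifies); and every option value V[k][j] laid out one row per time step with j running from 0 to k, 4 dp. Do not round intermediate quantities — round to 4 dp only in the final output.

params: Δt=0.38660 u=1.36209 d=0.73417 q=0.46199 e^(-rΔt)=0.97632
t_5 payoffs: 95.0042 77.2178 44.2188 0.0000 0.0000 0.0000
t_4: node(4,0) S=28.3257 payoff=87.4743 vs cont=84.7316 → 87.4743 [stop]  node(4,1) S=52.5524 payoff=63.2476 vs cont=60.5049 → 63.2476 [stop]  node(4,2) S=97.5000 payoff=18.3000 vs cont=23.2269 → 23.2269 [wait]  node(4,3) S=180.8908 payoff=0.0000 vs cont=0.0000 → 0.0000 [wait]  node(4,4) S=335.6049 payoff=0.0000 vs cont=0.0000 → 0.0000 [wait]  ⇒ S*(4)=52.5524
t_3: node(3,0) S=38.5822 payoff=77.2178 vs cont=74.4752 → 77.2178 [stop]  node(3,1) S=71.5812 payoff=44.2188 vs cont=43.6984 → 44.2188 [stop]  node(3,2) S=132.8038 payoff=0.0000 vs cont=12.2004 → 12.2004 [wait]  node(3,3) S=246.3896 payoff=0.0000 vs cont=0.0000 → 0.0000 [wait]  ⇒ S*(3)=71.5812
t_2: node(2,0) S=52.5524 payoff=63.2476 vs cont=60.5049 → 63.2476 [stop]  node(2,1) S=97.5000 payoff=18.3000 vs cont=28.7298 → 28.7298 [wait]  node(2,2) S=180.8908 payoff=0.0000 vs cont=6.4085 → 6.4085 [wait]  ⇒ S*(2)=52.5524
t_1: node(1,0) S=71.5812 payoff=44.2188 vs cont=46.1805 → 46.1805 [wait]  node(1,1) S=132.8038 payoff=0.0000 vs cont=17.9814 → 17.9814 [wait]  ⇒ S*(1)=-
t_0: node(0,0) S=97.5000 payoff=18.3000 vs cont=32.3677 → 32.3677 [wait]  ⇒ S*(0)=-

price = 32.3677
boundary = - - 52.5524 71.5812 52.5524
tree:
32.3677
46.1805 17.9814
63.2476 28.7298 6.4085
77.2178 44.2188 12.2004 0.0000
87.4743 63.2476 23.2269 0.0000 0.0000
95.0042 77.2178 44.2188 0.0000 0.0000 0.0000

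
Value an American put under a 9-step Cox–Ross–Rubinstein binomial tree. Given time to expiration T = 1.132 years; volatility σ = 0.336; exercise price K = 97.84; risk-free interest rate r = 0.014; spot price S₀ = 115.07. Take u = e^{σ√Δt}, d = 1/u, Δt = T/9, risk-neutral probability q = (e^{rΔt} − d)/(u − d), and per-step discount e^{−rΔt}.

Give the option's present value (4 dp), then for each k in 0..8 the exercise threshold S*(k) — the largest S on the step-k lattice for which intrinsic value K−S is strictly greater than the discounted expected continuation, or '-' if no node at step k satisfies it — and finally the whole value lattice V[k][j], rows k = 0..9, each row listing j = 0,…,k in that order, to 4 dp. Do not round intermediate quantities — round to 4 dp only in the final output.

params: Δt=0.12578 u=1.12655 d=0.88766 q=0.47762 e^(-rΔt)=0.99824
t_9 payoffs: 58.4672 47.8711 34.4234 17.3565 0.0000 0.0000 0.0000 0.0000 0.0000 0.0000
t_8: node(8,0) S=44.3555 payoff=53.4845 vs cont=53.3124 → 53.4845 [stop]  node(8,1) S=56.2926 payoff=41.5474 vs cont=41.3753 → 41.5474 [stop]  node(8,2) S=71.4422 payoff=26.3978 vs cont=26.2257 → 26.3978 [stop]  node(8,3) S=90.6689 payoff=7.1711 vs cont=9.0507 → 9.0507 [wait]  node(8,4) S=115.0700 payoff=0.0000 vs cont=0.0000 → 0.0000 [wait]  node(8,5) S=146.0380 payoff=0.0000 vs cont=0.0000 → 0.0000 [wait]  node(8,6) S=185.3401 payoff=0.0000 vs cont=0.0000 → 0.0000 [wait]  node(8,7) S=235.2193 payoff=0.0000 vs cont=0.0000 → 0.0000 [wait]  node(8,8) S=298.5222 payoff=0.0000 vs cont=0.0000 → 0.0000 [wait]  ⇒ S*(8)=71.4422
t_7: node(7,0) S=49.9689 payoff=47.8711 vs cont=47.6990 → 47.8711 [stop]  node(7,1) S=63.4166 payoff=34.4234 vs cont=34.2513 → 34.4234 [stop]  node(7,2) S=80.4835 payoff=17.3565 vs cont=18.0806 → 18.0806 [wait]  node(7,3) S=102.1434 payoff=0.0000 vs cont=4.7196 → 4.7196 [wait]  node(7,4) S=129.6325 payoff=0.0000 vs cont=0.0000 → 0.0000 [wait]  node(7,5) S=164.5196 payoff=0.0000 vs cont=0.0000 → 0.0000 [wait]  node(7,6) S=208.7955 payoff=0.0000 vs cont=0.0000 → 0.0000 [wait]  node(7,7) S=264.9871 payoff=0.0000 vs cont=0.0000 → 0.0000 [wait]  ⇒ S*(7)=63.4166
t_6: node(6,0) S=56.2926 payoff=41.5474 vs cont=41.3753 → 41.5474 [stop]  node(6,1) S=71.4422 payoff=26.3978 vs cont=26.5709 → 26.5709 [wait]  node(6,2) S=90.6689 payoff=7.1711 vs cont=11.6785 → 11.6785 [wait]  node(6,3) S=115.0700 payoff=0.0000 vs cont=2.4611 → 2.4611 [wait]  node(6,4) S=146.0380 payoff=0.0000 vs cont=0.0000 → 0.0000 [wait]  node(6,5) S=185.3401 payoff=0.0000 vs cont=0.0000 → 0.0000 [wait]  node(6,6) S=235.2193 payoff=0.0000 vs cont=0.0000 → 0.0000 [wait]  ⇒ S*(6)=56.2926
t_5: node(5,0) S=63.4166 payoff=34.4234 vs cont=34.3338 → 34.4234 [stop]  node(5,1) S=80.4835 payoff=17.3565 vs cont=19.4237 → 19.4237 [wait]  node(5,2) S=102.1434 payoff=0.0000 vs cont=7.2632 → 7.2632 [wait]  node(5,3) S=129.6325 payoff=0.0000 vs cont=1.2833 → 1.2833 [wait]  node(5,4) S=164.5196 payoff=0.0000 vs cont=0.0000 → 0.0000 [wait]  node(5,5) S=208.7955 payoff=0.0000 vs cont=0.0000 → 0.0000 [wait]  ⇒ S*(5)=63.4166
t_4: node(4,0) S=71.4422 payoff=26.3978 vs cont=27.2112 → 27.2112 [wait]  node(4,1) S=90.6689 payoff=7.1711 vs cont=13.5916 → 13.5916 [wait]  node(4,2) S=115.0700 payoff=0.0000 vs cont=4.3994 → 4.3994 [wait]  node(4,3) S=146.0380 payoff=0.0000 vs cont=0.6692 → 0.6692 [wait]  node(4,4) S=185.3401 payoff=0.0000 vs cont=0.0000 → 0.0000 [wait]  ⇒ S*(4)=-
t_3: node(3,0) S=80.4835 payoff=17.3565 vs cont=20.6698 → 20.6698 [wait]  node(3,1) S=102.1434 payoff=0.0000 vs cont=9.1850 → 9.1850 [wait]  node(3,2) S=129.6325 payoff=0.0000 vs cont=2.6132 → 2.6132 [wait]  node(3,3) S=164.5196 payoff=0.0000 vs cont=0.3490 → 0.3490 [wait]  ⇒ S*(3)=-
t_2: node(2,0) S=90.6689 payoff=7.1711 vs cont=15.1577 → 15.1577 [wait]  node(2,1) S=115.0700 payoff=0.0000 vs cont=6.0355 → 6.0355 [wait]  node(2,2) S=146.0380 payoff=0.0000 vs cont=1.5290 → 1.5290 [wait]  ⇒ S*(2)=-
t_1: node(1,0) S=102.1434 payoff=0.0000 vs cont=10.7817 → 10.7817 [wait]  node(1,1) S=129.6325 payoff=0.0000 vs cont=3.8763 → 3.8763 [wait]  ⇒ S*(1)=-
t_0: node(0,0) S=115.0700 payoff=0.0000 vs cont=7.4704 → 7.4704 [wait]  ⇒ S*(0)=-

price = 7.4704
boundary = - - - - - 63.4166 56.2926 63.4166 71.4422
tree:
7.4704
10.7817 3.8763
15.1577 6.0355 1.5290
20.6698 9.1850 2.6132 0.3490
27.2112 13.5916 4.3994 0.6692 0.0000
34.4234 19.4237 7.2632 1.2833 0.0000 0.0000
41.5474 26.5709 11.6785 2.4611 0.0000 0.0000 0.0000
47.8711 34.4234 18.0806 4.7196 0.0000 0.0000 0.0000 0.0000
53.4845 41.5474 26.3978 9.0507 0.0000 0.0000 0.0000 0.0000 0.0000
58.4672 47.8711 34.4234 17.3565 0.0000 0.0000 0.0000 0.0000 0.0000 0.0000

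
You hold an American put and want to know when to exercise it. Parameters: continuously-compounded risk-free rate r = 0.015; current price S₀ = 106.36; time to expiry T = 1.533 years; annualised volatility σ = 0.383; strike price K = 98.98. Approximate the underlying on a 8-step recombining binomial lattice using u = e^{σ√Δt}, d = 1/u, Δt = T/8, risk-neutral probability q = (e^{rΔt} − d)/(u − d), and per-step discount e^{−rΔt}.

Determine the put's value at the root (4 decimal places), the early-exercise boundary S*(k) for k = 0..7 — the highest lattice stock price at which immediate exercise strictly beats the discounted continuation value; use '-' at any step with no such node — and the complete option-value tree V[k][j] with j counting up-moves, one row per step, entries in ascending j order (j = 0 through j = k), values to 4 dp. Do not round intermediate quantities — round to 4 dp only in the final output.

price = 14.9006
boundary = - - - - 54.3909 45.9953 54.3909 64.3190
tree:
14.9006
20.5919 8.4898
27.6171 12.6920 3.7408
35.7823 18.4580 6.1822 0.9744
44.5891 25.9404 10.0226 1.8324 0.0000
52.9847 34.9270 15.8326 3.4461 0.0000 0.0000
60.0844 44.5891 24.1028 6.4808 0.0000 0.0000 0.0000
66.0882 52.9847 34.6610 12.1879 0.0000 0.0000 0.0000 0.0000
71.1653 60.0844 44.5891 22.9207 0.0000 0.0000 0.0000 0.0000 0.0000

params: Δt=0.19162 u=1.18253 d=0.84564 q=0.46673 e^(-rΔt)=0.99713
t_8 payoffs: 71.1653 60.0844 44.5891 22.9207 0.0000 0.0000 0.0000 0.0000 0.0000
t_7: node(7,0) S=32.8918 payoff=66.0882 vs cont=65.8041 → 66.0882 [stop]  node(7,1) S=45.9953 payoff=52.9847 vs cont=52.7006 → 52.9847 [stop]  node(7,2) S=64.3190 payoff=34.6610 vs cont=34.3769 → 34.6610 [stop]  node(7,3) S=89.9426 payoff=9.0374 vs cont=12.1879 → 12.1879 [wait]  node(7,4) S=125.7741 payoff=0.0000 vs cont=0.0000 → 0.0000 [wait]  node(7,5) S=175.8804 payoff=0.0000 vs cont=0.0000 → 0.0000 [wait]  node(7,6) S=245.9481 payoff=0.0000 vs cont=0.0000 → 0.0000 [wait]  node(7,7) S=343.9296 payoff=0.0000 vs cont=0.0000 → 0.0000 [wait]  ⇒ S*(7)=64.3190
t_6: node(6,0) S=38.8956 payoff=60.0844 vs cont=59.8003 → 60.0844 [stop]  node(6,1) S=54.3909 payoff=44.5891 vs cont=44.3050 → 44.5891 [stop]  node(6,2) S=76.0593 payoff=22.9207 vs cont=24.1028 → 24.1028 [wait]  node(6,3) S=106.3600 payoff=0.0000 vs cont=6.4808 → 6.4808 [wait]  node(6,4) S=148.7320 payoff=0.0000 vs cont=0.0000 → 0.0000 [wait]  node(6,5) S=207.9843 payoff=0.0000 vs cont=0.0000 → 0.0000 [wait]  node(6,6) S=290.8416 payoff=0.0000 vs cont=0.0000 → 0.0000 [wait]  ⇒ S*(6)=54.3909
t_5: node(5,0) S=45.9953 payoff=52.9847 vs cont=52.7006 → 52.9847 [stop]  node(5,1) S=64.3190 payoff=34.6610 vs cont=34.9270 → 34.9270 [wait]  node(5,2) S=89.9426 payoff=9.0374 vs cont=15.8326 → 15.8326 [wait]  node(5,3) S=125.7741 payoff=0.0000 vs cont=3.4461 → 3.4461 [wait]  node(5,4) S=175.8804 payoff=0.0000 vs cont=0.0000 → 0.0000 [wait]  node(5,5) S=245.9481 payoff=0.0000 vs cont=0.0000 → 0.0000 [wait]  ⇒ S*(5)=45.9953
t_4: node(4,0) S=54.3909 payoff=44.5891 vs cont=44.4288 → 44.5891 [stop]  node(4,1) S=76.0593 payoff=22.9207 vs cont=25.9404 → 25.9404 [wait]  node(4,2) S=106.3600 payoff=0.0000 vs cont=10.0226 → 10.0226 [wait]  node(4,3) S=148.7320 payoff=0.0000 vs cont=1.8324 → 1.8324 [wait]  node(4,4) S=207.9843 payoff=0.0000 vs cont=0.0000 → 0.0000 [wait]  ⇒ S*(4)=54.3909
t_3: node(3,0) S=64.3190 payoff=34.6610 vs cont=35.7823 → 35.7823 [wait]  node(3,1) S=89.9426 payoff=9.0374 vs cont=18.4580 → 18.4580 [wait]  node(3,2) S=125.7741 payoff=0.0000 vs cont=6.1822 → 6.1822 [wait]  node(3,3) S=175.8804 payoff=0.0000 vs cont=0.9744 → 0.9744 [wait]  ⇒ S*(3)=-
t_2: node(2,0) S=76.0593 payoff=22.9207 vs cont=27.6171 → 27.6171 [wait]  node(2,1) S=106.3600 payoff=0.0000 vs cont=12.6920 → 12.6920 [wait]  node(2,2) S=148.7320 payoff=0.0000 vs cont=3.7408 → 3.7408 [wait]  ⇒ S*(2)=-
t_1: node(1,0) S=89.9426 payoff=9.0374 vs cont=20.5919 → 20.5919 [wait]  node(1,1) S=125.7741 payoff=0.0000 vs cont=8.4898 → 8.4898 [wait]  ⇒ S*(1)=-
t_0: node(0,0) S=106.3600 payoff=0.0000 vs cont=14.9006 → 14.9006 [wait]  ⇒ S*(0)=-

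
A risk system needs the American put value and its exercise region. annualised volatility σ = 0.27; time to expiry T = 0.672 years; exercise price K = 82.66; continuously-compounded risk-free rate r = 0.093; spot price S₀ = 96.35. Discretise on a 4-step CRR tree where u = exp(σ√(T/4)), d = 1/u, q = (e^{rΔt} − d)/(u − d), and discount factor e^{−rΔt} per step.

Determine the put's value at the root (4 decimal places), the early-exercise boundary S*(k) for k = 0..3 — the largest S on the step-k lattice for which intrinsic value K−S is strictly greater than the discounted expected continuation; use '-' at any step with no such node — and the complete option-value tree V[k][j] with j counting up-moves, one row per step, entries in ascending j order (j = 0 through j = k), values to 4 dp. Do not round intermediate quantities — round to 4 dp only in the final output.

price = 2.0226
boundary = - - - 69.1298
tree:
2.0226
3.9109 0.4943
7.3910 1.0995 0.0000
13.5302 2.4458 0.0000 0.0000
20.7724 5.4404 0.0000 0.0000 0.0000

params: Δt=0.16800 u=1.11702 d=0.89524 q=0.54336 e^(-rΔt)=0.98450
t_4 payoffs: 20.7724 5.4404 0.0000 0.0000 0.0000
t_3: node(3,0) S=69.1298 payoff=13.5302 vs cont=12.2487 → 13.5302 [stop]  node(3,1) S=86.2561 payoff=0.0000 vs cont=2.4458 → 2.4458 [wait]  node(3,2) S=107.6252 payoff=0.0000 vs cont=0.0000 → 0.0000 [wait]  node(3,3) S=134.2882 payoff=0.0000 vs cont=0.0000 → 0.0000 [wait]  ⇒ S*(3)=69.1298
t_2: node(2,0) S=77.2196 payoff=5.4404 vs cont=7.3910 → 7.3910 [wait]  node(2,1) S=96.3500 payoff=0.0000 vs cont=1.0995 → 1.0995 [wait]  node(2,2) S=120.2198 payoff=0.0000 vs cont=0.0000 → 0.0000 [wait]  ⇒ S*(2)=-
t_1: node(1,0) S=86.2561 payoff=0.0000 vs cont=3.9109 → 3.9109 [wait]  node(1,1) S=107.6252 payoff=0.0000 vs cont=0.4943 → 0.4943 [wait]  ⇒ S*(1)=-
t_0: node(0,0) S=96.3500 payoff=0.0000 vs cont=2.0226 → 2.0226 [wait]  ⇒ S*(0)=-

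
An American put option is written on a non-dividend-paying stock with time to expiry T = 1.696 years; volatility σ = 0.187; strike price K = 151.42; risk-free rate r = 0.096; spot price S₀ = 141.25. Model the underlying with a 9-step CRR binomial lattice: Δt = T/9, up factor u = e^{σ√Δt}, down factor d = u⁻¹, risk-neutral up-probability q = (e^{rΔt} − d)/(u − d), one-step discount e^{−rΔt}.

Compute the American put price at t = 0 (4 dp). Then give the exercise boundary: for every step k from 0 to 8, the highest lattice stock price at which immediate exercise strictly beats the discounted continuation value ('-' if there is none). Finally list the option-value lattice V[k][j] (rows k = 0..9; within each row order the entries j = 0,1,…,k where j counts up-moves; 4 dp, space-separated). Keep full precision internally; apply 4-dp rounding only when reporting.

price = 12.3409
boundary = - 130.2368 120.0823 130.2368 120.0823 130.2368 120.0823 130.2368 141.2500
tree:
12.3409
21.1832 6.6282
31.3377 12.0280 3.1117
40.7005 21.1832 6.0901 1.1553
49.3332 31.3377 11.5679 2.5032 0.2621
57.2929 40.7005 21.1832 5.2987 0.6541 0.0000
64.6319 49.3332 31.3377 10.8561 1.6325 0.0000 0.0000
71.3988 57.2929 40.7005 21.1832 4.0746 0.0000 0.0000 0.0000
77.6380 64.6319 49.3332 31.3377 10.1700 0.0000 0.0000 0.0000 0.0000
83.3907 71.3988 57.2929 40.7005 21.1832 0.0000 0.0000 0.0000 0.0000 0.0000

params: Δt=0.18844 u=1.08456 d=0.92203 q=0.59203 e^(-rΔt)=0.98207
t_9 payoffs: 83.3907 71.3988 57.2929 40.7005 21.1832 0.0000 0.0000 0.0000 0.0000 0.0000
t_8: node(8,0) S=73.7820 payoff=77.6380 vs cont=74.9233 → 77.6380 [stop]  node(8,1) S=86.7881 payoff=64.6319 vs cont=61.9173 → 64.6319 [stop]  node(8,2) S=102.0868 payoff=49.3332 vs cont=46.6186 → 49.3332 [stop]  node(8,3) S=120.0823 payoff=31.3377 vs cont=28.6230 → 31.3377 [stop]  node(8,4) S=141.2500 payoff=10.1700 vs cont=8.4871 → 10.1700 [stop]  node(8,5) S=166.1491 payoff=0.0000 vs cont=0.0000 → 0.0000 [wait]  node(8,6) S=195.4373 payoff=0.0000 vs cont=0.0000 → 0.0000 [wait]  node(8,7) S=229.8883 payoff=0.0000 vs cont=0.0000 → 0.0000 [wait]  node(8,8) S=270.4123 payoff=0.0000 vs cont=0.0000 → 0.0000 [wait]  ⇒ S*(8)=141.2500
t_7: node(7,0) S=80.0212 payoff=71.3988 vs cont=68.6841 → 71.3988 [stop]  node(7,1) S=94.1271 payoff=57.2929 vs cont=54.5782 → 57.2929 [stop]  node(7,2) S=110.7195 payoff=40.7005 vs cont=37.9858 → 40.7005 [stop]  node(7,3) S=130.2368 payoff=21.1832 vs cont=18.4685 → 21.1832 [stop]  node(7,4) S=153.1945 payoff=0.0000 vs cont=4.0746 → 4.0746 [wait]  node(7,5) S=180.1991 payoff=0.0000 vs cont=0.0000 → 0.0000 [wait]  node(7,6) S=211.9640 payoff=0.0000 vs cont=0.0000 → 0.0000 [wait]  node(7,7) S=249.3284 payoff=0.0000 vs cont=0.0000 → 0.0000 [wait]  ⇒ S*(7)=130.2368
t_6: node(6,0) S=86.7881 payoff=64.6319 vs cont=61.9173 → 64.6319 [stop]  node(6,1) S=102.0868 payoff=49.3332 vs cont=46.6186 → 49.3332 [stop]  node(6,2) S=120.0823 payoff=31.3377 vs cont=28.6230 → 31.3377 [stop]  node(6,3) S=141.2500 payoff=10.1700 vs cont=10.8561 → 10.8561 [wait]  node(6,4) S=166.1491 payoff=0.0000 vs cont=1.6325 → 1.6325 [wait]  node(6,5) S=195.4373 payoff=0.0000 vs cont=0.0000 → 0.0000 [wait]  node(6,6) S=229.8883 payoff=0.0000 vs cont=0.0000 → 0.0000 [wait]  ⇒ S*(6)=120.0823
t_5: node(5,0) S=94.1271 payoff=57.2929 vs cont=54.5782 → 57.2929 [stop]  node(5,1) S=110.7195 payoff=40.7005 vs cont=37.9858 → 40.7005 [stop]  node(5,2) S=130.2368 payoff=21.1832 vs cont=18.8675 → 21.1832 [stop]  node(5,3) S=153.1945 payoff=0.0000 vs cont=5.2987 → 5.2987 [wait]  node(5,4) S=180.1991 payoff=0.0000 vs cont=0.6541 → 0.6541 [wait]  node(5,5) S=211.9640 payoff=0.0000 vs cont=0.0000 → 0.0000 [wait]  ⇒ S*(5)=130.2368
t_4: node(4,0) S=102.0868 payoff=49.3332 vs cont=46.6186 → 49.3332 [stop]  node(4,1) S=120.0823 payoff=31.3377 vs cont=28.6230 → 31.3377 [stop]  node(4,2) S=141.2500 payoff=10.1700 vs cont=11.5679 → 11.5679 [wait]  node(4,3) S=166.1491 payoff=0.0000 vs cont=2.5032 → 2.5032 [wait]  node(4,4) S=195.4373 payoff=0.0000 vs cont=0.2621 → 0.2621 [wait]  ⇒ S*(4)=120.0823
t_3: node(3,0) S=110.7195 payoff=40.7005 vs cont=37.9858 → 40.7005 [stop]  node(3,1) S=130.2368 payoff=21.1832 vs cont=19.2813 → 21.1832 [stop]  node(3,2) S=153.1945 payoff=0.0000 vs cont=6.0901 → 6.0901 [wait]  node(3,3) S=180.1991 payoff=0.0000 vs cont=1.1553 → 1.1553 [wait]  ⇒ S*(3)=130.2368
t_2: node(2,0) S=120.0823 payoff=31.3377 vs cont=28.6230 → 31.3377 [stop]  node(2,1) S=141.2500 payoff=10.1700 vs cont=12.0280 → 12.0280 [wait]  node(2,2) S=166.1491 payoff=0.0000 vs cont=3.1117 → 3.1117 [wait]  ⇒ S*(2)=120.0823
t_1: node(1,0) S=130.2368 payoff=21.1832 vs cont=19.5488 → 21.1832 [stop]  node(1,1) S=153.1945 payoff=0.0000 vs cont=6.6282 → 6.6282 [wait]  ⇒ S*(1)=130.2368
t_0: node(0,0) S=141.2500 payoff=10.1700 vs cont=12.3409 → 12.3409 [wait]  ⇒ S*(0)=-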